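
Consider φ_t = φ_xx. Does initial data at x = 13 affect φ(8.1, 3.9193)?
Yes, for any finite x. The heat equation has infinite propagation speed, so all initial data affects all points at any t > 0.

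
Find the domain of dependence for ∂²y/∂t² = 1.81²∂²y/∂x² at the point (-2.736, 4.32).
Domain of dependence: [-10.5552, 5.0832]. Signals travel at speed 1.81, so data within |x - -2.736| ≤ 1.81·4.32 = 7.8192 can reach the point.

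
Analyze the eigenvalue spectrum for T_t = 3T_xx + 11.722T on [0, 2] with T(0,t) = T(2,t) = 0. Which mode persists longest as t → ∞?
Eigenvalues: λₙ = 3n²π²/2² - 11.722.
First three modes:
  n=1: λ₁ = 3π²/2² - 11.722 ≈ -4.32
  n=2: λ₂ = 12π²/2² - 11.722 ≈ 17.887
  n=3: λ₃ = 27π²/2² - 11.722 ≈ 54.898
Since 3π²/2² ≈ 7.402 < 11.722, λ₁ < 0.
The n=1 mode grows fastest (−λₙ is largest for n=1) → dominates.
Asymptotic: T ~ c₁ sin(πx/2) e^{4.32t} (exponential growth at rate −λ₁ ≈ 4.32).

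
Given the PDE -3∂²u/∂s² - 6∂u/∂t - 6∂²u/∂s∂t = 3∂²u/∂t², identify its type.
Rewriting in standard form: -3∂²u/∂s² - 6∂²u/∂s∂t - 3∂²u/∂t² - 6∂u/∂t = 0. The second-order coefficients are A = -3, B = -6, C = -3. Since B² - 4AC = 0 = 0, this is a parabolic PDE.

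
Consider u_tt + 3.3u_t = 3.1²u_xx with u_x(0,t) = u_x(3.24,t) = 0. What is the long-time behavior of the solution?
As t → ∞, u → constant (steady state). Damping (γ=3.3) dissipates the nonconstant modes; with Neumann BCs the spatial average obeys M''+γM'=0 and tends to a finite limit.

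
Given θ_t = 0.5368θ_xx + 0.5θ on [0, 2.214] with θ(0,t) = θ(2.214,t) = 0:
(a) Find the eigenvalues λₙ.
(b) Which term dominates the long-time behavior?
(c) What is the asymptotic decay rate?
Eigenvalues: λₙ = 0.5368n²π²/2.214² - 0.5.
First three modes:
  n=1: λ₁ = 0.5368π²/2.214² - 0.5 ≈ 0.581
  n=2: λ₂ = 2.1472π²/2.214² - 0.5 ≈ 3.823
  n=3: λ₃ = 4.8312π²/2.214² - 0.5 ≈ 9.227
Since 0.5368π²/2.214² ≈ 1.081 > 0.5, all λₙ > 0.
The n=1 mode decays slowest → dominates as t → ∞.
Asymptotic: θ ~ c₁ sin(πx/2.214) e^{-λ₁t} with decay rate λ₁ ≈ 0.581.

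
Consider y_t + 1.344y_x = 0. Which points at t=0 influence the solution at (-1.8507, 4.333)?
A single point: x = -7.674252. The characteristic through (-1.8507, 4.333) is x - 1.344t = const, so x = -1.8507 - 1.344·4.333 = -7.674252.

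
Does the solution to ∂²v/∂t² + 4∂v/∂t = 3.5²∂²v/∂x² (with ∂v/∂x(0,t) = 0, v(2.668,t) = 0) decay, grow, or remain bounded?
v → 0. Damping (γ=4) dissipates energy; oscillations decay exponentially.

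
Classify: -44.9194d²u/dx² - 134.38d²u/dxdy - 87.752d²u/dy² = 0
Hyperbolic (discriminant = 2290.9156448).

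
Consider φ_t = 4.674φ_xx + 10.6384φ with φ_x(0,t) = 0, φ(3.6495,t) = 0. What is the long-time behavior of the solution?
As t → ∞, φ grows unboundedly. Reaction dominates diffusion (r=10.6384 > κπ²/(4L²)≈0.87); solution grows exponentially.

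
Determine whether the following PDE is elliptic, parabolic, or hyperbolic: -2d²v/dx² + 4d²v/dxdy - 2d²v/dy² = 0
Coefficients: A = -2, B = 4, C = -2. B² - 4AC = 0, which is zero, so the equation is parabolic.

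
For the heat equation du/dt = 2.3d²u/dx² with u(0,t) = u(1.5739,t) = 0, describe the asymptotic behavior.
u → 0. Heat diffuses out through both boundaries.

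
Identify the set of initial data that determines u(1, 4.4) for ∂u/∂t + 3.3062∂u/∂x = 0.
A single point: x = -13.54728. The characteristic through (1, 4.4) is x - 3.3062t = const, so x = 1 - 3.3062·4.4 = -13.54728.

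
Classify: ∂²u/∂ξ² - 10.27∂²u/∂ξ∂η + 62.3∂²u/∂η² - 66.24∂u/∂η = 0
Elliptic (discriminant = -143.7271).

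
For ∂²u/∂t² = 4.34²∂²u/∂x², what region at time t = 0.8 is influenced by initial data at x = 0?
Domain of influence: [-3.472, 3.472]. Data at x = 0 spreads outward at speed 4.34.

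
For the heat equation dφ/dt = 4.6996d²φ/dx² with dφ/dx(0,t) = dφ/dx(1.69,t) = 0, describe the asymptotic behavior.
φ → constant (steady state). Heat is conserved (no flux at boundaries); solution approaches the spatial average.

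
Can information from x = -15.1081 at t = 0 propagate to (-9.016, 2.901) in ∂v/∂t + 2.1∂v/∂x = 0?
Yes. The characteristic through (-9.016, 2.901) passes through x = -15.1081.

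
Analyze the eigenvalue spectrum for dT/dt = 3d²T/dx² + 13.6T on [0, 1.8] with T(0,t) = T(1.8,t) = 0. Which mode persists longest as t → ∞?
Eigenvalues: λₙ = 3n²π²/1.8² - 13.6.
First three modes:
  n=1: λ₁ = 3π²/1.8² - 13.6 ≈ -4.461
  n=2: λ₂ = 12π²/1.8² - 13.6 ≈ 22.954
  n=3: λ₃ = 27π²/1.8² - 13.6 ≈ 68.647
Since 3π²/1.8² ≈ 9.139 < 13.6, λ₁ < 0.
The n=1 mode grows fastest (−λₙ is largest for n=1) → dominates.
Asymptotic: T ~ c₁ sin(πx/1.8) e^{4.461t} (exponential growth at rate −λ₁ ≈ 4.461).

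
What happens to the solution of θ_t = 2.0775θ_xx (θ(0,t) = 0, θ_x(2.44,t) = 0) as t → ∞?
θ → 0. Heat escapes through the Dirichlet boundary.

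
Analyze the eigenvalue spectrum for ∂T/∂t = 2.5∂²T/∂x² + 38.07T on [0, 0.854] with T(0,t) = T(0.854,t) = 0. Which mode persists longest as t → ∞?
Eigenvalues: λₙ = 2.5n²π²/0.854² - 38.07.
First three modes:
  n=1: λ₁ = 2.5π²/0.854² - 38.07 ≈ -4.238
  n=2: λ₂ = 10π²/0.854² - 38.07 ≈ 97.257
  n=3: λ₃ = 22.5π²/0.854² - 38.07 ≈ 266.415
Since 2.5π²/0.854² ≈ 33.832 < 38.07, λ₁ < 0.
The n=1 mode grows fastest (−λₙ is largest for n=1) → dominates.
Asymptotic: T ~ c₁ sin(πx/0.854) e^{4.238t} (exponential growth at rate −λ₁ ≈ 4.238).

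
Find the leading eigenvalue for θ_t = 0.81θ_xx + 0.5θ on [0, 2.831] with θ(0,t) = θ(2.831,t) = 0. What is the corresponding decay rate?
Eigenvalues: λₙ = 0.81n²π²/2.831² - 0.5.
First three modes:
  n=1: λ₁ = 0.81π²/2.831² - 0.5 ≈ 0.497
  n=2: λ₂ = 3.24π²/2.831² - 0.5 ≈ 3.49
  n=3: λ₃ = 7.29π²/2.831² - 0.5 ≈ 8.477
Since 0.81π²/2.831² ≈ 0.997 > 0.5, all λₙ > 0.
The n=1 mode decays slowest → dominates as t → ∞.
Asymptotic: θ ~ c₁ sin(πx/2.831) e^{-λ₁t} with decay rate λ₁ ≈ 0.497.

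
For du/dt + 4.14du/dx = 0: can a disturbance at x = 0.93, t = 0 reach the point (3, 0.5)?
Yes. The characteristic through (3, 0.5) passes through x = 0.93.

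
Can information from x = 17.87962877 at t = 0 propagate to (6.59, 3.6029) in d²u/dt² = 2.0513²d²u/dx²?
No. The domain of dependence is [-0.80062877, 13.98062877], and 17.87962877 is outside this interval.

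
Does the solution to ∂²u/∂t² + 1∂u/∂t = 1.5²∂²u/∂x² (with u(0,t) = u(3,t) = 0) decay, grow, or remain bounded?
u → 0. Damping (γ=1) dissipates energy; oscillations decay exponentially.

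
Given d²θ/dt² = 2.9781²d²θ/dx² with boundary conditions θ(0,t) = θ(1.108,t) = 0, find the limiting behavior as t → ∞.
θ oscillates (no decay). Energy is conserved; the solution oscillates indefinitely as standing waves.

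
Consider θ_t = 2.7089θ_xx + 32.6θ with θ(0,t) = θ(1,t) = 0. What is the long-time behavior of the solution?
As t → ∞, θ grows unboundedly. Reaction dominates diffusion (r=32.6 > κπ²/L²≈26.74); solution grows exponentially.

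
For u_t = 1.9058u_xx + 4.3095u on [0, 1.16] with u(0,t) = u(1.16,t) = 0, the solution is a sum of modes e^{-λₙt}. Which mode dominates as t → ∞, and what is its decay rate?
Eigenvalues: λₙ = 1.9058n²π²/1.16² - 4.3095.
First three modes:
  n=1: λ₁ = 1.9058π²/1.16² - 4.3095 ≈ 9.669
  n=2: λ₂ = 7.6232π²/1.16² - 4.3095 ≈ 51.605
  n=3: λ₃ = 17.1522π²/1.16² - 4.3095 ≈ 121.497
Since 1.9058π²/1.16² ≈ 13.979 > 4.3095, all λₙ > 0.
The n=1 mode decays slowest → dominates as t → ∞.
Asymptotic: u ~ c₁ sin(πx/1.16) e^{-λ₁t} with decay rate λ₁ ≈ 9.669.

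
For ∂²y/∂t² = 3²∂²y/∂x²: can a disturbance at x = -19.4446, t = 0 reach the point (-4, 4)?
No. The domain of dependence is [-16, 8], and -19.4446 is outside this interval.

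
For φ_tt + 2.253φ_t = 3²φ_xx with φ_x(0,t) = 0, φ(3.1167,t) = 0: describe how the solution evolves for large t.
φ → 0. Damping (γ=2.253) dissipates energy; oscillations decay exponentially.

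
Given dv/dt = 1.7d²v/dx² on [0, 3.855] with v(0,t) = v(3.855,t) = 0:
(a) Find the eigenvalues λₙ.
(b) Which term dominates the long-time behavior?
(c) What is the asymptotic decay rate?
Eigenvalues: λₙ = 1.7n²π²/3.855².
First three modes:
  n=1: λ₁ = 1.7π²/3.855² ≈ 1.129
  n=2: λ₂ = 6.8π²/3.855² ≈ 4.516 (4× faster decay)
  n=3: λ₃ = 15.3π²/3.855² ≈ 10.161 (9× faster decay)
As t → ∞, higher modes decay exponentially faster. The n=1 mode dominates: v ~ c₁ sin(πx/3.855) e^{-λ₁t}.
Decay rate: λ₁ = 1.7π²/3.855² ≈ 1.129.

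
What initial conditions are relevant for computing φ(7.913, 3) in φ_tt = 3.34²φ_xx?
Domain of dependence: [-2.107, 17.933]. Signals travel at speed 3.34, so data within |x - 7.913| ≤ 3.34·3 = 10.02 can reach the point.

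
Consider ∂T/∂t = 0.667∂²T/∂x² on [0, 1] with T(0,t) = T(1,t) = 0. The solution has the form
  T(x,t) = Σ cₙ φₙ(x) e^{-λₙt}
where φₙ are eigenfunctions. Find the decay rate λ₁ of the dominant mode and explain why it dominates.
Eigenvalues: λₙ = 0.667n²π².
First three modes:
  n=1: λ₁ = 0.667π² ≈ 6.583
  n=2: λ₂ = 2.668π² ≈ 26.332 (4× faster decay)
  n=3: λ₃ = 6.003π² ≈ 59.247 (9× faster decay)
As t → ∞, higher modes decay exponentially faster. The n=1 mode dominates: T ~ c₁ sin(πx) e^{-λ₁t}.
Decay rate: λ₁ = 0.667π² ≈ 6.583.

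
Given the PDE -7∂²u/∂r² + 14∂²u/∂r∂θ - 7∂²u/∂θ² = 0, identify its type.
The second-order coefficients are A = -7, B = 14, C = -7. Since B² - 4AC = 0 = 0, this is a parabolic PDE.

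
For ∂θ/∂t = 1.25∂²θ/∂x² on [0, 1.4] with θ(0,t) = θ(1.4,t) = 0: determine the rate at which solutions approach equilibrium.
Eigenvalues: λₙ = 1.25n²π²/1.4².
First three modes:
  n=1: λ₁ = 1.25π²/1.4² ≈ 6.294
  n=2: λ₂ = 5π²/1.4² ≈ 25.178 (4× faster decay)
  n=3: λ₃ = 11.25π²/1.4² ≈ 56.65 (9× faster decay)
As t → ∞, higher modes decay exponentially faster. The n=1 mode dominates: θ ~ c₁ sin(πx/1.4) e^{-λ₁t}.
Decay rate: λ₁ = 1.25π²/1.4² ≈ 6.294.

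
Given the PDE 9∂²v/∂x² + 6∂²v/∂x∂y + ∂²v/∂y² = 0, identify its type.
The second-order coefficients are A = 9, B = 6, C = 1. Since B² - 4AC = 0 = 0, this is a parabolic PDE.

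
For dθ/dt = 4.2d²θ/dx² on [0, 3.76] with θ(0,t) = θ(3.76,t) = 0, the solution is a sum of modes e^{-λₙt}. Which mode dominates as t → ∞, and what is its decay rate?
Eigenvalues: λₙ = 4.2n²π²/3.76².
First three modes:
  n=1: λ₁ = 4.2π²/3.76² ≈ 2.932
  n=2: λ₂ = 16.8π²/3.76² ≈ 11.728 (4× faster decay)
  n=3: λ₃ = 37.8π²/3.76² ≈ 26.389 (9× faster decay)
As t → ∞, higher modes decay exponentially faster. The n=1 mode dominates: θ ~ c₁ sin(πx/3.76) e^{-λ₁t}.
Decay rate: λ₁ = 4.2π²/3.76² ≈ 2.932.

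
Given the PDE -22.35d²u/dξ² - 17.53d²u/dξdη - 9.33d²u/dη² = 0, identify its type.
The second-order coefficients are A = -22.35, B = -17.53, C = -9.33. Since B² - 4AC = -526.8011 < 0, this is an elliptic PDE.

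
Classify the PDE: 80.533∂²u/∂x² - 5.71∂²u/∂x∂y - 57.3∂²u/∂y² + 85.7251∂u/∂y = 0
A = 80.533, B = -5.71, C = -57.3. Discriminant B² - 4AC = 18490.7677. Since 18490.7677 > 0, hyperbolic.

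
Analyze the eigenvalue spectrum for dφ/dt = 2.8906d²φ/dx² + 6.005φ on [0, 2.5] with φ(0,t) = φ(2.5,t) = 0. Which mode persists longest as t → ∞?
Eigenvalues: λₙ = 2.8906n²π²/2.5² - 6.005.
First three modes:
  n=1: λ₁ = 2.8906π²/2.5² - 6.005 ≈ -1.44
  n=2: λ₂ = 11.5624π²/2.5² - 6.005 ≈ 12.254
  n=3: λ₃ = 26.0154π²/2.5² - 6.005 ≈ 35.077
Since 2.8906π²/2.5² ≈ 4.565 < 6.005, λ₁ < 0.
The n=1 mode grows fastest (−λₙ is largest for n=1) → dominates.
Asymptotic: φ ~ c₁ sin(πx/2.5) e^{1.44t} (exponential growth at rate −λ₁ ≈ 1.44).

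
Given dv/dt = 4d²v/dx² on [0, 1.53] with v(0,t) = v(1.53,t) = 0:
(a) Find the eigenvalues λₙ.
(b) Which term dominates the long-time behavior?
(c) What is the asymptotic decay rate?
Eigenvalues: λₙ = 4n²π²/1.53².
First three modes:
  n=1: λ₁ = 4π²/1.53² ≈ 16.865
  n=2: λ₂ = 16π²/1.53² ≈ 67.459 (4× faster decay)
  n=3: λ₃ = 36π²/1.53² ≈ 151.782 (9× faster decay)
As t → ∞, higher modes decay exponentially faster. The n=1 mode dominates: v ~ c₁ sin(πx/1.53) e^{-λ₁t}.
Decay rate: λ₁ = 4π²/1.53² ≈ 16.865.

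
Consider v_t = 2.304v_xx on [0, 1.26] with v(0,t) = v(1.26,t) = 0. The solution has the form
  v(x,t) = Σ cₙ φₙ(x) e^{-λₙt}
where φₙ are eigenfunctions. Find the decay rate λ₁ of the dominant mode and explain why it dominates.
Eigenvalues: λₙ = 2.304n²π²/1.26².
First three modes:
  n=1: λ₁ = 2.304π²/1.26² ≈ 14.323
  n=2: λ₂ = 9.216π²/1.26² ≈ 57.293 (4× faster decay)
  n=3: λ₃ = 20.736π²/1.26² ≈ 128.909 (9× faster decay)
As t → ∞, higher modes decay exponentially faster. The n=1 mode dominates: v ~ c₁ sin(πx/1.26) e^{-λ₁t}.
Decay rate: λ₁ = 2.304π²/1.26² ≈ 14.323.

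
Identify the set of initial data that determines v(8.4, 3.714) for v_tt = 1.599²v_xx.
Domain of dependence: [2.461314, 14.338686]. Signals travel at speed 1.599, so data within |x - 8.4| ≤ 1.599·3.714 = 5.938686 can reach the point.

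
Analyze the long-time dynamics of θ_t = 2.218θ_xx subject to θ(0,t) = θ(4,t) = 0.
Long-time behavior: θ → 0. Heat diffuses out through both boundaries.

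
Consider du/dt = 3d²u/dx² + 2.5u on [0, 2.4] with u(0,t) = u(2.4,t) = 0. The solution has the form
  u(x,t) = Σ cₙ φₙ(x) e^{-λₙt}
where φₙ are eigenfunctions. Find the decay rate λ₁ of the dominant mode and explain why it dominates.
Eigenvalues: λₙ = 3n²π²/2.4² - 2.5.
First three modes:
  n=1: λ₁ = 3π²/2.4² - 2.5 ≈ 2.64
  n=2: λ₂ = 12π²/2.4² - 2.5 ≈ 18.062
  n=3: λ₃ = 27π²/2.4² - 2.5 ≈ 43.764
Since 3π²/2.4² ≈ 5.14 > 2.5, all λₙ > 0.
The n=1 mode decays slowest → dominates as t → ∞.
Asymptotic: u ~ c₁ sin(πx/2.4) e^{-λ₁t} with decay rate λ₁ ≈ 2.64.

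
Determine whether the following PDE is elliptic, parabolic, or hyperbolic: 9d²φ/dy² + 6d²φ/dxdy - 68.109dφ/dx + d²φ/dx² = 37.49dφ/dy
Rewriting in standard form: d²φ/dx² + 6d²φ/dxdy + 9d²φ/dy² - 68.109dφ/dx - 37.49dφ/dy = 0. Coefficients: A = 1, B = 6, C = 9. B² - 4AC = 0, which is zero, so the equation is parabolic.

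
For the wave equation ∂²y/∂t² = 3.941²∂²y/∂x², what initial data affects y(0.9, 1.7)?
Domain of dependence: [-5.7997, 7.5997]. Signals travel at speed 3.941, so data within |x - 0.9| ≤ 3.941·1.7 = 6.6997 can reach the point.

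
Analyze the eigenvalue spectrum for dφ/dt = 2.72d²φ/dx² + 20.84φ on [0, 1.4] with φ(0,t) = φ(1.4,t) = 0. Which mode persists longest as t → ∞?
Eigenvalues: λₙ = 2.72n²π²/1.4² - 20.84.
First three modes:
  n=1: λ₁ = 2.72π²/1.4² - 20.84 ≈ -7.143
  n=2: λ₂ = 10.88π²/1.4² - 20.84 ≈ 33.946
  n=3: λ₃ = 24.48π²/1.4² - 20.84 ≈ 102.429
Since 2.72π²/1.4² ≈ 13.697 < 20.84, λ₁ < 0.
The n=1 mode grows fastest (−λₙ is largest for n=1) → dominates.
Asymptotic: φ ~ c₁ sin(πx/1.4) e^{7.143t} (exponential growth at rate −λ₁ ≈ 7.143).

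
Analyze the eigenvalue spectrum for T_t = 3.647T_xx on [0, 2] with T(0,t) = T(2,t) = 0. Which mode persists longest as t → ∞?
Eigenvalues: λₙ = 3.647n²π²/2².
First three modes:
  n=1: λ₁ = 3.647π²/2² ≈ 8.999
  n=2: λ₂ = 14.588π²/2² ≈ 35.994 (4× faster decay)
  n=3: λ₃ = 32.823π²/2² ≈ 80.988 (9× faster decay)
As t → ∞, higher modes decay exponentially faster. The n=1 mode dominates: T ~ c₁ sin(πx/2) e^{-λ₁t}.
Decay rate: λ₁ = 3.647π²/2² ≈ 8.999.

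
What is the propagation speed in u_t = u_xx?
Infinite. The heat equation is parabolic, not hyperbolic, so disturbances propagate instantly.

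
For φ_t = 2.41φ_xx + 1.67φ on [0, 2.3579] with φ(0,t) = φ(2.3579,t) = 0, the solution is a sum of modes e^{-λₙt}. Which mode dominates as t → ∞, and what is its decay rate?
Eigenvalues: λₙ = 2.41n²π²/2.3579² - 1.67.
First three modes:
  n=1: λ₁ = 2.41π²/2.3579² - 1.67 ≈ 2.608
  n=2: λ₂ = 9.64π²/2.3579² - 1.67 ≈ 15.443
  n=3: λ₃ = 21.69π²/2.3579² - 1.67 ≈ 36.834
Since 2.41π²/2.3579² ≈ 4.278 > 1.67, all λₙ > 0.
The n=1 mode decays slowest → dominates as t → ∞.
Asymptotic: φ ~ c₁ sin(πx/2.3579) e^{-λ₁t} with decay rate λ₁ ≈ 2.608.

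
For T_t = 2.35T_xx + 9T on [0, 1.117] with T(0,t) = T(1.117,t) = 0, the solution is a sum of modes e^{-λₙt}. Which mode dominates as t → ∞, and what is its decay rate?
Eigenvalues: λₙ = 2.35n²π²/1.117² - 9.
First three modes:
  n=1: λ₁ = 2.35π²/1.117² - 9 ≈ 9.589
  n=2: λ₂ = 9.4π²/1.117² - 9 ≈ 65.357
  n=3: λ₃ = 21.15π²/1.117² - 9 ≈ 158.303
Since 2.35π²/1.117² ≈ 18.589 > 9, all λₙ > 0.
The n=1 mode decays slowest → dominates as t → ∞.
Asymptotic: T ~ c₁ sin(πx/1.117) e^{-λ₁t} with decay rate λ₁ ≈ 9.589.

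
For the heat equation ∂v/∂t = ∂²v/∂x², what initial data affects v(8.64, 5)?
The entire real line. The heat equation has infinite propagation speed: any initial disturbance instantly affects all points (though exponentially small far away).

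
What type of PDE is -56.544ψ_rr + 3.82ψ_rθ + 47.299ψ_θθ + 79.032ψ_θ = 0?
With A = -56.544, B = 3.82, C = 47.299, the discriminant is 10712.491024. This is a hyperbolic PDE.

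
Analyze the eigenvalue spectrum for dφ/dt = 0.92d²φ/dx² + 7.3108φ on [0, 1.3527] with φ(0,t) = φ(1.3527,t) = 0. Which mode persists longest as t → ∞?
Eigenvalues: λₙ = 0.92n²π²/1.3527² - 7.3108.
First three modes:
  n=1: λ₁ = 0.92π²/1.3527² - 7.3108 ≈ -2.348
  n=2: λ₂ = 3.68π²/1.3527² - 7.3108 ≈ 12.538
  n=3: λ₃ = 8.28π²/1.3527² - 7.3108 ≈ 37.35
Since 0.92π²/1.3527² ≈ 4.962 < 7.3108, λ₁ < 0.
The n=1 mode grows fastest (−λₙ is largest for n=1) → dominates.
Asymptotic: φ ~ c₁ sin(πx/1.3527) e^{2.348t} (exponential growth at rate −λ₁ ≈ 2.348).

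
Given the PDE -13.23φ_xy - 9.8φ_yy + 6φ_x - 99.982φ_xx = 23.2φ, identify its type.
Rewriting in standard form: -99.982φ_xx - 13.23φ_xy - 9.8φ_yy + 6φ_x - 23.2φ = 0. The second-order coefficients are A = -99.982, B = -13.23, C = -9.8. Since B² - 4AC = -3744.2615 < 0, this is an elliptic PDE.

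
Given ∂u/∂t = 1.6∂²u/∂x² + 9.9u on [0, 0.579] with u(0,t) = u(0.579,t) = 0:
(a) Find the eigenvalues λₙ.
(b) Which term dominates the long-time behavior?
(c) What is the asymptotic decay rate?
Eigenvalues: λₙ = 1.6n²π²/0.579² - 9.9.
First three modes:
  n=1: λ₁ = 1.6π²/0.579² - 9.9 ≈ 37.205
  n=2: λ₂ = 6.4π²/0.579² - 9.9 ≈ 178.518
  n=3: λ₃ = 14.4π²/0.579² - 9.9 ≈ 414.041
Since 1.6π²/0.579² ≈ 47.105 > 9.9, all λₙ > 0.
The n=1 mode decays slowest → dominates as t → ∞.
Asymptotic: u ~ c₁ sin(πx/0.579) e^{-λ₁t} with decay rate λ₁ ≈ 37.205.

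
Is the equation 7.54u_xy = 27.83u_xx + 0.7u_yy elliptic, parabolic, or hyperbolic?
Rewriting in standard form: -27.83u_xx + 7.54u_xy - 0.7u_yy = 0. Computing B² - 4AC with A = -27.83, B = 7.54, C = -0.7: discriminant = -21.0724 (negative). Answer: elliptic.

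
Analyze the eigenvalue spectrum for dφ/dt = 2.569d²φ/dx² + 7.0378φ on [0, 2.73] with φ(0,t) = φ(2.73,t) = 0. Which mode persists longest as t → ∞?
Eigenvalues: λₙ = 2.569n²π²/2.73² - 7.0378.
First three modes:
  n=1: λ₁ = 2.569π²/2.73² - 7.0378 ≈ -3.636
  n=2: λ₂ = 10.276π²/2.73² - 7.0378 ≈ 6.57
  n=3: λ₃ = 23.121π²/2.73² - 7.0378 ≈ 23.58
Since 2.569π²/2.73² ≈ 3.402 < 7.0378, λ₁ < 0.
The n=1 mode grows fastest (−λₙ is largest for n=1) → dominates.
Asymptotic: φ ~ c₁ sin(πx/2.73) e^{3.636t} (exponential growth at rate −λ₁ ≈ 3.636).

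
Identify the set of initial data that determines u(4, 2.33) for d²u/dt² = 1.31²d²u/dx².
Domain of dependence: [0.9477, 7.0523]. Signals travel at speed 1.31, so data within |x - 4| ≤ 1.31·2.33 = 3.0523 can reach the point.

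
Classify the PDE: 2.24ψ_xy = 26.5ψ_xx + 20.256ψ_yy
Rewriting in standard form: -26.5ψ_xx + 2.24ψ_xy - 20.256ψ_yy = 0. A = -26.5, B = 2.24, C = -20.256. Discriminant B² - 4AC = -2142.1184. Since -2142.1184 < 0, elliptic.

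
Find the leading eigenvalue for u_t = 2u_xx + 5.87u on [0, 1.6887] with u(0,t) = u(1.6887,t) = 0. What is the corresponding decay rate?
Eigenvalues: λₙ = 2n²π²/1.6887² - 5.87.
First three modes:
  n=1: λ₁ = 2π²/1.6887² - 5.87 ≈ 1.052
  n=2: λ₂ = 8π²/1.6887² - 5.87 ≈ 21.818
  n=3: λ₃ = 18π²/1.6887² - 5.87 ≈ 56.427
Since 2π²/1.6887² ≈ 6.922 > 5.87, all λₙ > 0.
The n=1 mode decays slowest → dominates as t → ∞.
Asymptotic: u ~ c₁ sin(πx/1.6887) e^{-λ₁t} with decay rate λ₁ ≈ 1.052.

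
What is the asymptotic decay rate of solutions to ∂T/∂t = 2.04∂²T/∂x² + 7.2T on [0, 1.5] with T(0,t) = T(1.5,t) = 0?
Eigenvalues: λₙ = 2.04n²π²/1.5² - 7.2.
First three modes:
  n=1: λ₁ = 2.04π²/1.5² - 7.2 ≈ 1.748
  n=2: λ₂ = 8.16π²/1.5² - 7.2 ≈ 28.594
  n=3: λ₃ = 18.36π²/1.5² - 7.2 ≈ 73.336
Since 2.04π²/1.5² ≈ 8.948 > 7.2, all λₙ > 0.
The n=1 mode decays slowest → dominates as t → ∞.
Asymptotic: T ~ c₁ sin(πx/1.5) e^{-λ₁t} with decay rate λ₁ ≈ 1.748.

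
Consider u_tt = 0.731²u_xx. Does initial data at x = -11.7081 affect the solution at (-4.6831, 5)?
No. The domain of dependence is [-8.3381, -1.0281], and -11.7081 is outside this interval.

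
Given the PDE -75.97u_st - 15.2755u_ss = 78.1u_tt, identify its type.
Rewriting in standard form: -15.2755u_ss - 75.97u_st - 78.1u_tt = 0. The second-order coefficients are A = -15.2755, B = -75.97, C = -78.1. Since B² - 4AC = 999.3747 > 0, this is a hyperbolic PDE.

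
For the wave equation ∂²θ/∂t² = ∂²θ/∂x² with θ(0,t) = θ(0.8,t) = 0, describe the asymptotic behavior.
θ oscillates (no decay). Energy is conserved; the solution oscillates indefinitely as standing waves.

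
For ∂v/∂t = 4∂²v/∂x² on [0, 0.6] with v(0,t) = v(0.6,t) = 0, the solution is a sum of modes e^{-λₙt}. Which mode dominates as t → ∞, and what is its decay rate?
Eigenvalues: λₙ = 4n²π²/0.6².
First three modes:
  n=1: λ₁ = 4π²/0.6² ≈ 109.662
  n=2: λ₂ = 16π²/0.6² ≈ 438.649 (4× faster decay)
  n=3: λ₃ = 36π²/0.6² ≈ 986.96 (9× faster decay)
As t → ∞, higher modes decay exponentially faster. The n=1 mode dominates: v ~ c₁ sin(πx/0.6) e^{-λ₁t}.
Decay rate: λ₁ = 4π²/0.6² ≈ 109.662.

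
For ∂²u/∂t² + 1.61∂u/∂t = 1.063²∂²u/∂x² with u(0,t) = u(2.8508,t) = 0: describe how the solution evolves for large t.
u → 0. Damping (γ=1.61) dissipates energy; oscillations decay exponentially.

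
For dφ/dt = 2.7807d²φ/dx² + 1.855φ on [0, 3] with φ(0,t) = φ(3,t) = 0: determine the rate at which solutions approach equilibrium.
Eigenvalues: λₙ = 2.7807n²π²/3² - 1.855.
First three modes:
  n=1: λ₁ = 2.7807π²/3² - 1.855 ≈ 1.194
  n=2: λ₂ = 11.1228π²/3² - 1.855 ≈ 10.343
  n=3: λ₃ = 25.0263π²/3² - 1.855 ≈ 25.589
Since 2.7807π²/3² ≈ 3.049 > 1.855, all λₙ > 0.
The n=1 mode decays slowest → dominates as t → ∞.
Asymptotic: φ ~ c₁ sin(πx/3) e^{-λ₁t} with decay rate λ₁ ≈ 1.194.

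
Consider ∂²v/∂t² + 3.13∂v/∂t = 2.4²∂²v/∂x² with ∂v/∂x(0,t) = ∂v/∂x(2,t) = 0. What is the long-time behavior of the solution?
As t → ∞, v → constant (steady state). Damping (γ=3.13) dissipates the nonconstant modes; with Neumann BCs the spatial average obeys M''+γM'=0 and tends to a finite limit.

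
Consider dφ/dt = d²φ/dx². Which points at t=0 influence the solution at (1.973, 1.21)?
The entire real line. The heat equation has infinite propagation speed: any initial disturbance instantly affects all points (though exponentially small far away).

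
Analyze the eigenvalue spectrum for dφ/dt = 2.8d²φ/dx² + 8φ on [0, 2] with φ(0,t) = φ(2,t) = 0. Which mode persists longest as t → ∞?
Eigenvalues: λₙ = 2.8n²π²/2² - 8.
First three modes:
  n=1: λ₁ = 2.8π²/2² - 8 ≈ -1.091
  n=2: λ₂ = 11.2π²/2² - 8 ≈ 19.635
  n=3: λ₃ = 25.2π²/2² - 8 ≈ 54.179
Since 2.8π²/2² ≈ 6.909 < 8, λ₁ < 0.
The n=1 mode grows fastest (−λₙ is largest for n=1) → dominates.
Asymptotic: φ ~ c₁ sin(πx/2) e^{1.091t} (exponential growth at rate −λ₁ ≈ 1.091).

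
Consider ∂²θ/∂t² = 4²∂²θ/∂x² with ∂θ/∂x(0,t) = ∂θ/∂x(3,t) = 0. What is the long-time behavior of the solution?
As t → ∞, θ oscillates about a mean that drifts linearly in t (generically unbounded; no decay). There is no damping, so the nonconstant modes persist as standing waves (energy conserved, no decay). But with Neumann conditions at both ends the constant mode has eigenvalue 0: the spatial mean M(t) of θ satisfies M'' = 0, so M(t) = M(0) + M'(0)·t. Unless the initial velocity has zero mean (∫θ_t(x,0)dx = 0), the solution grows linearly in t (unbounded, though not exponentially); if it does have zero mean, the solution stays bounded and simply oscillates.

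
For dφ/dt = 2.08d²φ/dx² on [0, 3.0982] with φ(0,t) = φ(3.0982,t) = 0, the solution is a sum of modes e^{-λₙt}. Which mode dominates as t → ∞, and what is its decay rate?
Eigenvalues: λₙ = 2.08n²π²/3.0982².
First three modes:
  n=1: λ₁ = 2.08π²/3.0982² ≈ 2.139
  n=2: λ₂ = 8.32π²/3.0982² ≈ 8.555 (4× faster decay)
  n=3: λ₃ = 18.72π²/3.0982² ≈ 19.248 (9× faster decay)
As t → ∞, higher modes decay exponentially faster. The n=1 mode dominates: φ ~ c₁ sin(πx/3.0982) e^{-λ₁t}.
Decay rate: λ₁ = 2.08π²/3.0982² ≈ 2.139.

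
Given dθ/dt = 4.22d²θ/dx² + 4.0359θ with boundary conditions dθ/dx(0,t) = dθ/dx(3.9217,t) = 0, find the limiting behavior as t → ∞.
θ grows unboundedly. With Neumann BCs the constant mode has diffusion eigenvalue 0, so any r > 0 makes it grow like e^(4.0359t); solution grows exponentially.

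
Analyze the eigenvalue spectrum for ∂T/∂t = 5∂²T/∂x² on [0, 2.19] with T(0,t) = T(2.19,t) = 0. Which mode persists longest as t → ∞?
Eigenvalues: λₙ = 5n²π²/2.19².
First three modes:
  n=1: λ₁ = 5π²/2.19² ≈ 10.289
  n=2: λ₂ = 20π²/2.19² ≈ 41.157 (4× faster decay)
  n=3: λ₃ = 45π²/2.19² ≈ 92.603 (9× faster decay)
As t → ∞, higher modes decay exponentially faster. The n=1 mode dominates: T ~ c₁ sin(πx/2.19) e^{-λ₁t}.
Decay rate: λ₁ = 5π²/2.19² ≈ 10.289.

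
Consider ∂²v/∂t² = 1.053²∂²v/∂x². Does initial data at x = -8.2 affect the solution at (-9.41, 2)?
Yes. The domain of dependence is [-11.516, -7.304], and -8.2 ∈ [-11.516, -7.304].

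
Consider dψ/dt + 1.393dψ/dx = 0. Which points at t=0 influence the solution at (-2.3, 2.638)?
A single point: x = -5.974734. The characteristic through (-2.3, 2.638) is x - 1.393t = const, so x = -2.3 - 1.393·2.638 = -5.974734.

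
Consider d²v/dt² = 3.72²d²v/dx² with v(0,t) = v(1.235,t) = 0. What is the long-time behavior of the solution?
As t → ∞, v oscillates (no decay). Energy is conserved; the solution oscillates indefinitely as standing waves.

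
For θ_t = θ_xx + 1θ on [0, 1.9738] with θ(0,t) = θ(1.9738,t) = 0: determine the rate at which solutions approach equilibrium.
Eigenvalues: λₙ = n²π²/1.9738² - 1.
First three modes:
  n=1: λ₁ = π²/1.9738² - 1 ≈ 1.533
  n=2: λ₂ = 4π²/1.9738² - 1 ≈ 9.133
  n=3: λ₃ = 9π²/1.9738² - 1 ≈ 21.8
Since π²/1.9738² ≈ 2.533 > 1, all λₙ > 0.
The n=1 mode decays slowest → dominates as t → ∞.
Asymptotic: θ ~ c₁ sin(πx/1.9738) e^{-λ₁t} with decay rate λ₁ ≈ 1.533.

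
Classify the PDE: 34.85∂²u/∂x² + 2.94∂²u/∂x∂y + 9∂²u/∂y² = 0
A = 34.85, B = 2.94, C = 9. Discriminant B² - 4AC = -1245.9564. Since -1245.9564 < 0, elliptic.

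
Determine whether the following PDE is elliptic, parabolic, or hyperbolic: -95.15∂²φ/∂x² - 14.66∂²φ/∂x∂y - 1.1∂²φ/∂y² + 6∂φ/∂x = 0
Coefficients: A = -95.15, B = -14.66, C = -1.1. B² - 4AC = -203.7444, which is negative, so the equation is elliptic.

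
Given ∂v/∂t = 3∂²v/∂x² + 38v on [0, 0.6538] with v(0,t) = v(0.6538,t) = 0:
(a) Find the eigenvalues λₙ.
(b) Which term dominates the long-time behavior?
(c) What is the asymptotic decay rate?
Eigenvalues: λₙ = 3n²π²/0.6538² - 38.
First three modes:
  n=1: λ₁ = 3π²/0.6538² - 38 ≈ 31.268
  n=2: λ₂ = 12π²/0.6538² - 38 ≈ 239.071
  n=3: λ₃ = 27π²/0.6538² - 38 ≈ 585.41
Since 3π²/0.6538² ≈ 69.268 > 38, all λₙ > 0.
The n=1 mode decays slowest → dominates as t → ∞.
Asymptotic: v ~ c₁ sin(πx/0.6538) e^{-λ₁t} with decay rate λ₁ ≈ 31.268.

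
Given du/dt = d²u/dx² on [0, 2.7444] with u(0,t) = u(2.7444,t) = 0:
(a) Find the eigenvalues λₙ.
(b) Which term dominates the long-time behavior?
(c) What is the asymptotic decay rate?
Eigenvalues: λₙ = n²π²/2.7444².
First three modes:
  n=1: λ₁ = π²/2.7444² ≈ 1.31
  n=2: λ₂ = 4π²/2.7444² ≈ 5.242 (4× faster decay)
  n=3: λ₃ = 9π²/2.7444² ≈ 11.794 (9× faster decay)
As t → ∞, higher modes decay exponentially faster. The n=1 mode dominates: u ~ c₁ sin(πx/2.7444) e^{-λ₁t}.
Decay rate: λ₁ = π²/2.7444² ≈ 1.31.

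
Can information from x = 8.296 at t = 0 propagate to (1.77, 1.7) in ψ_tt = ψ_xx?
No. The domain of dependence is [0.07, 3.47], and 8.296 is outside this interval.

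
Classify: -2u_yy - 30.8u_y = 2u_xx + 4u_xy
Rewriting in standard form: -2u_xx - 4u_xy - 2u_yy - 30.8u_y = 0. Parabolic (discriminant = 0).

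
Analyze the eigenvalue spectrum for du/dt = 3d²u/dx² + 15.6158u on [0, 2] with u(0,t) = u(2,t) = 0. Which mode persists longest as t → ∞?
Eigenvalues: λₙ = 3n²π²/2² - 15.6158.
First three modes:
  n=1: λ₁ = 3π²/2² - 15.6158 ≈ -8.214
  n=2: λ₂ = 12π²/2² - 15.6158 ≈ 13.993
  n=3: λ₃ = 27π²/2² - 15.6158 ≈ 51.004
Since 3π²/2² ≈ 7.402 < 15.6158, λ₁ < 0.
The n=1 mode grows fastest (−λₙ is largest for n=1) → dominates.
Asymptotic: u ~ c₁ sin(πx/2) e^{8.214t} (exponential growth at rate −λ₁ ≈ 8.214).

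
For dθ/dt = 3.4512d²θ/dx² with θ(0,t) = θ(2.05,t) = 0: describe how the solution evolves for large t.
θ → 0. Heat diffuses out through both boundaries.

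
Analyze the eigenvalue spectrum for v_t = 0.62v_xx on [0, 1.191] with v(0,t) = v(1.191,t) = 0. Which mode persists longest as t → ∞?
Eigenvalues: λₙ = 0.62n²π²/1.191².
First three modes:
  n=1: λ₁ = 0.62π²/1.191² ≈ 4.314
  n=2: λ₂ = 2.48π²/1.191² ≈ 17.256 (4× faster decay)
  n=3: λ₃ = 5.58π²/1.191² ≈ 38.825 (9× faster decay)
As t → ∞, higher modes decay exponentially faster. The n=1 mode dominates: v ~ c₁ sin(πx/1.191) e^{-λ₁t}.
Decay rate: λ₁ = 0.62π²/1.191² ≈ 4.314.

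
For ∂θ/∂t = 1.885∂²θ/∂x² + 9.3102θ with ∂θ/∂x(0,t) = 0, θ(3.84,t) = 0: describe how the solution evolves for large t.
θ grows unboundedly. Reaction dominates diffusion (r=9.3102 > κπ²/(4L²)≈0.32); solution grows exponentially.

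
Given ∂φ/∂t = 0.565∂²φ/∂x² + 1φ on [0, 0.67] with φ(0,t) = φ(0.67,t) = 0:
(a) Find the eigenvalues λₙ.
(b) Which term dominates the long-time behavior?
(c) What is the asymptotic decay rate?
Eigenvalues: λₙ = 0.565n²π²/0.67² - 1.
First three modes:
  n=1: λ₁ = 0.565π²/0.67² - 1 ≈ 11.422
  n=2: λ₂ = 2.26π²/0.67² - 1 ≈ 48.689
  n=3: λ₃ = 5.085π²/0.67² - 1 ≈ 110.8
Since 0.565π²/0.67² ≈ 12.422 > 1, all λₙ > 0.
The n=1 mode decays slowest → dominates as t → ∞.
Asymptotic: φ ~ c₁ sin(πx/0.67) e^{-λ₁t} with decay rate λ₁ ≈ 11.422.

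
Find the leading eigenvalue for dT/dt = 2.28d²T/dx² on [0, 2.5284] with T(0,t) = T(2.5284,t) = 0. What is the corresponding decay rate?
Eigenvalues: λₙ = 2.28n²π²/2.5284².
First three modes:
  n=1: λ₁ = 2.28π²/2.5284² ≈ 3.52
  n=2: λ₂ = 9.12π²/2.5284² ≈ 14.08 (4× faster decay)
  n=3: λ₃ = 20.52π²/2.5284² ≈ 31.68 (9× faster decay)
As t → ∞, higher modes decay exponentially faster. The n=1 mode dominates: T ~ c₁ sin(πx/2.5284) e^{-λ₁t}.
Decay rate: λ₁ = 2.28π²/2.5284² ≈ 3.52.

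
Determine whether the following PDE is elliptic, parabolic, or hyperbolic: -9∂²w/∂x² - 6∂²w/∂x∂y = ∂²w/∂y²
Rewriting in standard form: -9∂²w/∂x² - 6∂²w/∂x∂y - ∂²w/∂y² = 0. Coefficients: A = -9, B = -6, C = -1. B² - 4AC = 0, which is zero, so the equation is parabolic.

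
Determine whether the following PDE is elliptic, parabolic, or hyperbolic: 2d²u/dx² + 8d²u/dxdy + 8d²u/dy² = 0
Coefficients: A = 2, B = 8, C = 8. B² - 4AC = 0, which is zero, so the equation is parabolic.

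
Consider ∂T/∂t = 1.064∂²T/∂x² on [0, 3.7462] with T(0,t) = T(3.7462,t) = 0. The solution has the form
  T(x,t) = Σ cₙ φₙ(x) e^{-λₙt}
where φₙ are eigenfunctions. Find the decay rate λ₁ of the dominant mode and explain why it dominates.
Eigenvalues: λₙ = 1.064n²π²/3.7462².
First three modes:
  n=1: λ₁ = 1.064π²/3.7462² ≈ 0.748
  n=2: λ₂ = 4.256π²/3.7462² ≈ 2.993 (4× faster decay)
  n=3: λ₃ = 9.576π²/3.7462² ≈ 6.734 (9× faster decay)
As t → ∞, higher modes decay exponentially faster. The n=1 mode dominates: T ~ c₁ sin(πx/3.7462) e^{-λ₁t}.
Decay rate: λ₁ = 1.064π²/3.7462² ≈ 0.748.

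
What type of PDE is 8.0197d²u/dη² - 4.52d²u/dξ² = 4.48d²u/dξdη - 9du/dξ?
Rewriting in standard form: -4.52d²u/dξ² - 4.48d²u/dξdη + 8.0197d²u/dη² + 9du/dξ = 0. With A = -4.52, B = -4.48, C = 8.0197, the discriminant is 165.066576. This is a hyperbolic PDE.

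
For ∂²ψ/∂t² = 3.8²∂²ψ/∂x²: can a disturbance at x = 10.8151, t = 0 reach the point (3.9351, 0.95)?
No. The domain of dependence is [0.3251, 7.5451], and 10.8151 is outside this interval.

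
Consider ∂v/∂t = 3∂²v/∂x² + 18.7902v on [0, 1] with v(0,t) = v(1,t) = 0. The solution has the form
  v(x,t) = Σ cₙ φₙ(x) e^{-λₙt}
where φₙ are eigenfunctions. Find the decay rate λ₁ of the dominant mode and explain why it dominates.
Eigenvalues: λₙ = 3n²π²/1² - 18.7902.
First three modes:
  n=1: λ₁ = 3π² - 18.7902 ≈ 10.819
  n=2: λ₂ = 12π² - 18.7902 ≈ 99.645
  n=3: λ₃ = 27π² - 18.7902 ≈ 247.689
Since 3π² ≈ 29.609 > 18.7902, all λₙ > 0.
The n=1 mode decays slowest → dominates as t → ∞.
Asymptotic: v ~ c₁ sin(πx/1) e^{-λ₁t} with decay rate λ₁ ≈ 10.819.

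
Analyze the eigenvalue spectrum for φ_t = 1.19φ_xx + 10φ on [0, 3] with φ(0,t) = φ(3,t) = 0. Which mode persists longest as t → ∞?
Eigenvalues: λₙ = 1.19n²π²/3² - 10.
First three modes:
  n=1: λ₁ = 1.19π²/3² - 10 ≈ -8.695
  n=2: λ₂ = 4.76π²/3² - 10 ≈ -4.78
  n=3: λ₃ = 10.71π²/3² - 10 ≈ 1.745
Since 1.19π²/3² ≈ 1.305 < 10, λ₁ < 0.
The n=1 mode grows fastest (−λₙ is largest for n=1) → dominates.
Asymptotic: φ ~ c₁ sin(πx/3) e^{8.695t} (exponential growth at rate −λ₁ ≈ 8.695).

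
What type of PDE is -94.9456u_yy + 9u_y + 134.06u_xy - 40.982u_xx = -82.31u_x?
Rewriting in standard form: -40.982u_xx + 134.06u_xy - 94.9456u_yy + 82.31u_x + 9u_y = 0. With A = -40.982, B = 134.06, C = -94.9456, the discriminant is 2407.8412832. This is a hyperbolic PDE.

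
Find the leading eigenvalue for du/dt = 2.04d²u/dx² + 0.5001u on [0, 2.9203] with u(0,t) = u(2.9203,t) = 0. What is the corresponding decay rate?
Eigenvalues: λₙ = 2.04n²π²/2.9203² - 0.5001.
First three modes:
  n=1: λ₁ = 2.04π²/2.9203² - 0.5001 ≈ 1.861
  n=2: λ₂ = 8.16π²/2.9203² - 0.5001 ≈ 8.943
  n=3: λ₃ = 18.36π²/2.9203² - 0.5001 ≈ 20.748
Since 2.04π²/2.9203² ≈ 2.361 > 0.5001, all λₙ > 0.
The n=1 mode decays slowest → dominates as t → ∞.
Asymptotic: u ~ c₁ sin(πx/2.9203) e^{-λ₁t} with decay rate λ₁ ≈ 1.861.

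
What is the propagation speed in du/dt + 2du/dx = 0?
Speed = 2. Information travels along x - 2t = const (rightward).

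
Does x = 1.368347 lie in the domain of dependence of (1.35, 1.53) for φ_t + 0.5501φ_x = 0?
No. Only data at x = 0.508347 affects (1.35, 1.53). Advection has one-way propagation along characteristics.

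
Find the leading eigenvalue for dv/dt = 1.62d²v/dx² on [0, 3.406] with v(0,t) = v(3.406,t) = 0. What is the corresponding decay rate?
Eigenvalues: λₙ = 1.62n²π²/3.406².
First three modes:
  n=1: λ₁ = 1.62π²/3.406² ≈ 1.378
  n=2: λ₂ = 6.48π²/3.406² ≈ 5.513 (4× faster decay)
  n=3: λ₃ = 14.58π²/3.406² ≈ 12.404 (9× faster decay)
As t → ∞, higher modes decay exponentially faster. The n=1 mode dominates: v ~ c₁ sin(πx/3.406) e^{-λ₁t}.
Decay rate: λ₁ = 1.62π²/3.406² ≈ 1.378.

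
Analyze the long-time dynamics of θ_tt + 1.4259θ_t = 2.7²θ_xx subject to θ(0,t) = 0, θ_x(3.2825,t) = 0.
Long-time behavior: θ → 0. Damping (γ=1.4259) dissipates energy; oscillations decay exponentially.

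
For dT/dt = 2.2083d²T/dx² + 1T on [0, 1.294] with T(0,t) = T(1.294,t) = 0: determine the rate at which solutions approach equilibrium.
Eigenvalues: λₙ = 2.2083n²π²/1.294² - 1.
First three modes:
  n=1: λ₁ = 2.2083π²/1.294² - 1 ≈ 12.016
  n=2: λ₂ = 8.8332π²/1.294² - 1 ≈ 51.065
  n=3: λ₃ = 19.8747π²/1.294² - 1 ≈ 116.147
Since 2.2083π²/1.294² ≈ 13.016 > 1, all λₙ > 0.
The n=1 mode decays slowest → dominates as t → ∞.
Asymptotic: T ~ c₁ sin(πx/1.294) e^{-λ₁t} with decay rate λ₁ ≈ 12.016.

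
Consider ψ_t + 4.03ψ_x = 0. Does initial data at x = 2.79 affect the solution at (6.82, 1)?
Yes. The characteristic through (6.82, 1) passes through x = 2.79.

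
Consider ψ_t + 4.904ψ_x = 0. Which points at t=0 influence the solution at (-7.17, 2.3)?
A single point: x = -18.4492. The characteristic through (-7.17, 2.3) is x - 4.904t = const, so x = -7.17 - 4.904·2.3 = -18.4492.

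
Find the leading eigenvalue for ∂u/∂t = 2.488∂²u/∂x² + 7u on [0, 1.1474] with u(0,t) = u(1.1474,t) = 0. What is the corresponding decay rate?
Eigenvalues: λₙ = 2.488n²π²/1.1474² - 7.
First three modes:
  n=1: λ₁ = 2.488π²/1.1474² - 7 ≈ 11.652
  n=2: λ₂ = 9.952π²/1.1474² - 7 ≈ 67.607
  n=3: λ₃ = 22.392π²/1.1474² - 7 ≈ 160.866
Since 2.488π²/1.1474² ≈ 18.652 > 7, all λₙ > 0.
The n=1 mode decays slowest → dominates as t → ∞.
Asymptotic: u ~ c₁ sin(πx/1.1474) e^{-λ₁t} with decay rate λ₁ ≈ 11.652.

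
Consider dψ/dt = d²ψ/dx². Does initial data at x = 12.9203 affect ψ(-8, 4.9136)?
Yes, for any finite x. The heat equation has infinite propagation speed, so all initial data affects all points at any t > 0.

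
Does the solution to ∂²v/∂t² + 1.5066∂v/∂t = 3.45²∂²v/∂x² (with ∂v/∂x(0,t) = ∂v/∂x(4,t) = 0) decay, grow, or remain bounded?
v → constant (steady state). Damping (γ=1.5066) dissipates the nonconstant modes; with Neumann BCs the spatial average obeys M''+γM'=0 and tends to a finite limit.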